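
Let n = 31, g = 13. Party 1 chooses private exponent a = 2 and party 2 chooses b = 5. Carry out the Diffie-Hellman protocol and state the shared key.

5

Party 1 sends A = g^a mod n = 13^2 mod 31.
13^1 ≡ 13 (mod 31)
13^2 = (13^1)^2 ≡ 13^2 = 169 ≡ 14 (mod 31)
So A = 14. Party 2 then computes K = A^b mod n = 14^5 mod 31.
14^1 ≡ 14 (mod 31)
14^2 = (14^1)^2 ≡ 14^2 = 196 ≡ 10 (mod 31)
14^4 = (14^2)^2 ≡ 10^2 = 100 ≡ 7 (mod 31)
14^5 = 14^4 · 14^1 ≡ 7 · 14 ≡ 5 (mod 31).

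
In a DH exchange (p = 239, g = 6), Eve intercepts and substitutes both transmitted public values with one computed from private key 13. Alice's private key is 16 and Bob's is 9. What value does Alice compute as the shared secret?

101

Alice receives Eve's public value M = 6^13 mod 239 instead of the honest one.
6^1 ≡ 6 (mod 239)
6^2 = (6^1)^2 ≡ 6^2 = 36 ≡ 36 (mod 239)
6^4 = (6^2)^2 ≡ 36^2 = 1296 ≡ 101 (mod 239)
6^8 = (6^4)^2 ≡ 101^2 = 10201 ≡ 163 (mod 239)
6^13 = 6^8 · 6^4 · 6^1 ≡ 163 · 101 · 6 ≡ 71 (mod 239).
So M = 71. Alice computes K = M^16 mod 239.
71^1 ≡ 71 (mod 239)
71^2 = (71^1)^2 ≡ 71^2 = 5041 ≡ 22 (mod 239)
71^4 = (71^2)^2 ≡ 22^2 = 484 ≡ 6 (mod 239)
71^8 = (71^4)^2 ≡ 6^2 = 36 ≡ 36 (mod 239)
71^16 = (71^8)^2 ≡ 36^2 = 1296 ≡ 101 (mod 239)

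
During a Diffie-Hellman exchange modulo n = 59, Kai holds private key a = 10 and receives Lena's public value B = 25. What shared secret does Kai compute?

16

Shared key K = 25^10 mod 59.
25^1 ≡ 25 (mod 59)
25^2 = (25^1)^2 ≡ 25^2 = 625 ≡ 35 (mod 59)
25^4 = (25^2)^2 ≡ 35^2 = 1225 ≡ 45 (mod 59)
25^8 = (25^4)^2 ≡ 45^2 = 2025 ≡ 19 (mod 59)
25^10 = 25^8 · 25^2 ≡ 19 · 35 ≡ 16 (mod 59).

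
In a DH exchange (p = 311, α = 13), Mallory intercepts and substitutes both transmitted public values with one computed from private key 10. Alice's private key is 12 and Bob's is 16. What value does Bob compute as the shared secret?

Bob receives Mallory's public value M = 13^10 mod 311 instead of the honest one.
13^1 ≡ 13 (mod 311)
13^2 = (13^1)^2 ≡ 13^2 = 169 ≡ 169 (mod 311)
13^4 = (13^2)^2 ≡ 169^2 = 28561 ≡ 260 (mod 311)
13^8 = (13^4)^2 ≡ 260^2 = 67600 ≡ 113 (mod 311)
13^10 = 13^8 · 13^2 ≡ 113 · 169 ≡ 126 (mod 311).
So M = 126. Bob computes K = M^16 mod 311.
126^1 ≡ 126 (mod 311)
126^2 = (126^1)^2 ≡ 126^2 = 15876 ≡ 15 (mod 311)
126^4 = (126^2)^2 ≡ 15^2 = 225 ≡ 225 (mod 311)
126^8 = (126^4)^2 ≡ 225^2 = 50625 ≡ 243 (mod 311)
126^16 = (126^8)^2 ≡ 243^2 = 59049 ≡ 270 (mod 311)

270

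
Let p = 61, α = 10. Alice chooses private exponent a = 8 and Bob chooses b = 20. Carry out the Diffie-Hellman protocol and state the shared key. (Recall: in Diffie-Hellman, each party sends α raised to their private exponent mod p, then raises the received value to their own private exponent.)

47

Alice sends A = α^a mod p = 10^8 mod 61.
10^1 ≡ 10 (mod 61)
10^2 = (10^1)^2 ≡ 10^2 = 100 ≡ 39 (mod 61)
10^4 = (10^2)^2 ≡ 39^2 = 1521 ≡ 57 (mod 61)
10^8 = (10^4)^2 ≡ 57^2 = 3249 ≡ 16 (mod 61)
So A = 16. Bob then computes K = A^b mod p = 16^20 mod 61.
16^1 ≡ 16 (mod 61)
16^2 = (16^1)^2 ≡ 16^2 = 256 ≡ 12 (mod 61)
16^4 = (16^2)^2 ≡ 12^2 = 144 ≡ 22 (mod 61)
16^8 = (16^4)^2 ≡ 22^2 = 484 ≡ 57 (mod 61)
16^16 = (16^8)^2 ≡ 57^2 = 3249 ≡ 16 (mod 61)
16^20 = 16^16 · 16^4 ≡ 16 · 22 ≡ 47 (mod 61).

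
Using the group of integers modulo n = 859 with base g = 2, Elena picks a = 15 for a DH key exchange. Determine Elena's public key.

126

Public value = 2^15 mod 859.
2^1 ≡ 2 (mod 859)
2^2 = (2^1)^2 ≡ 2^2 = 4 ≡ 4 (mod 859)
2^4 = (2^2)^2 ≡ 4^2 = 16 ≡ 16 (mod 859)
2^8 = (2^4)^2 ≡ 16^2 = 256 ≡ 256 (mod 859)
2^15 = 2^8 · 2^4 · 2^2 · 2^1 ≡ 256 · 16 · 4 · 2 ≡ 126 (mod 859).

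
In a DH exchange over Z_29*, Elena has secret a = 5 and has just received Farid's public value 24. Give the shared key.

7

Shared key K = 24^5 mod 29.
24^1 ≡ 24 (mod 29)
24^2 = (24^1)^2 ≡ 24^2 = 576 ≡ 25 (mod 29)
24^4 = (24^2)^2 ≡ 25^2 = 625 ≡ 16 (mod 29)
24^5 = 24^4 · 24^1 ≡ 16 · 24 ≡ 7 (mod 29).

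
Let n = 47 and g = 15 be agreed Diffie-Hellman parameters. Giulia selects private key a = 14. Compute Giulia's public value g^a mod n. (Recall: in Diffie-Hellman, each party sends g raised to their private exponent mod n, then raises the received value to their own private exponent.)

2

Public value = 15^14 mod 47.
15^1 ≡ 15 (mod 47)
15^2 = (15^1)^2 ≡ 15^2 = 225 ≡ 37 (mod 47)
15^4 = (15^2)^2 ≡ 37^2 = 1369 ≡ 6 (mod 47)
15^8 = (15^4)^2 ≡ 6^2 = 36 ≡ 36 (mod 47)
15^14 = 15^8 · 15^4 · 15^2 ≡ 36 · 6 · 37 ≡ 2 (mod 47).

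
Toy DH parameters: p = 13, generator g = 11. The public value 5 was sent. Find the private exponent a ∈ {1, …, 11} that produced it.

Try successive powers of 11 modulo 13:
11^1 ≡ 11
11^2 ≡ 4
11^3 ≡ 5
Found: a = 3.

3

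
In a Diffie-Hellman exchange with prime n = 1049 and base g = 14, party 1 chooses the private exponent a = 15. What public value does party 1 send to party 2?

Public value = 14^15 (mod 1049).
14^1 ≡ 14 (mod 1049)
14^2 = (14^1)^2 ≡ 14^2 = 196 ≡ 196 (mod 1049)
14^4 = (14^2)^2 ≡ 196^2 = 38416 ≡ 652 (mod 1049)
14^8 = (14^4)^2 ≡ 652^2 = 425104 ≡ 259 (mod 1049)
14^15 = 14^8 · 14^4 · 14^2 · 14^1 ≡ 259 · 652 · 196 · 14 ≡ 71 (mod 1049).

71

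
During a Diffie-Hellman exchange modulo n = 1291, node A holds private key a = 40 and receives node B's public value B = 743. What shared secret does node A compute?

Shared key K = 743^40 mod 1291.
743^1 ≡ 743 (mod 1291)
743^2 = (743^1)^2 ≡ 743^2 = 552049 ≡ 792 (mod 1291)
743^4 = (743^2)^2 ≡ 792^2 = 627264 ≡ 1129 (mod 1291)
743^8 = (743^4)^2 ≡ 1129^2 = 1274641 ≡ 424 (mod 1291)
743^16 = (743^8)^2 ≡ 424^2 = 179776 ≡ 327 (mod 1291)
743^32 = (743^16)^2 ≡ 327^2 = 106929 ≡ 1067 (mod 1291)
743^40 = 743^32 · 743^8 ≡ 1067 · 424 ≡ 558 (mod 1291).

558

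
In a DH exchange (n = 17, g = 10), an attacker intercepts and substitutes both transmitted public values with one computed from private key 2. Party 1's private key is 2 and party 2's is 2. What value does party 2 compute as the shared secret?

Party 2 receives an attacker's public value M = 10^2 mod 17 instead of the honest one.
10^1 ≡ 10 (mod 17)
10^2 = (10^1)^2 ≡ 10^2 = 100 ≡ 15 (mod 17)
So M = 15. Party 2 computes K = M^2 mod 17.
15^1 ≡ 15 (mod 17)
15^2 = (15^1)^2 ≡ 15^2 = 225 ≡ 4 (mod 17)

4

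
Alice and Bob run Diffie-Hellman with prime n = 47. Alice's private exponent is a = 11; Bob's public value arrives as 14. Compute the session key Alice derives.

32

Shared key K = 14^11 mod 47.
14^1 ≡ 14 (mod 47)
14^2 = (14^1)^2 ≡ 14^2 = 196 ≡ 8 (mod 47)
14^4 = (14^2)^2 ≡ 8^2 = 64 ≡ 17 (mod 47)
14^8 = (14^4)^2 ≡ 17^2 = 289 ≡ 7 (mod 47)
14^11 = 14^8 · 14^2 · 14^1 ≡ 7 · 8 · 14 ≡ 32 (mod 47).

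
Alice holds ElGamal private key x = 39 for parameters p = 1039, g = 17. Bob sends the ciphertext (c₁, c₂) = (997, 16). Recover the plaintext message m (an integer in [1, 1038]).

664

Shared mask s = c₁^x mod p = 997^39 mod 1039.
997^1 ≡ 997 (mod 1039)
997^2 = (997^1)^2 ≡ 997^2 = 994009 ≡ 725 (mod 1039)
997^4 = (997^2)^2 ≡ 725^2 = 525625 ≡ 930 (mod 1039)
997^8 = (997^4)^2 ≡ 930^2 = 864900 ≡ 452 (mod 1039)
997^16 = (997^8)^2 ≡ 452^2 = 204304 ≡ 660 (mod 1039)
997^32 = (997^16)^2 ≡ 660^2 = 435600 ≡ 259 (mod 1039)
997^39 = 997^32 · 997^4 · 997^2 · 997^1 ≡ 259 · 930 · 725 · 997 ≡ 676 (mod 1039).
So s = 676; s⁻¹ ≡ 561 (mod 1039).
m = c₂ · s⁻¹ mod 1039 = 16 · 561 mod 1039 = 664.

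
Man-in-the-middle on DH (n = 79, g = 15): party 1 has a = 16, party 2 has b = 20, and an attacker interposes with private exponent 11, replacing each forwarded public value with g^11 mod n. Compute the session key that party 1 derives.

Party 1 receives an attacker's public value M = 15^11 mod 79 instead of the honest one.
15^1 ≡ 15 (mod 79)
15^2 = (15^1)^2 ≡ 15^2 = 225 ≡ 67 (mod 79)
15^4 = (15^2)^2 ≡ 67^2 = 4489 ≡ 65 (mod 79)
15^8 = (15^4)^2 ≡ 65^2 = 4225 ≡ 38 (mod 79)
15^11 = 15^8 · 15^2 · 15^1 ≡ 38 · 67 · 15 ≡ 33 (mod 79).
So M = 33. Party 1 computes K = M^16 mod 79.
33^1 ≡ 33 (mod 79)
33^2 = (33^1)^2 ≡ 33^2 = 1089 ≡ 62 (mod 79)
33^4 = (33^2)^2 ≡ 62^2 = 3844 ≡ 52 (mod 79)
33^8 = (33^4)^2 ≡ 52^2 = 2704 ≡ 18 (mod 79)
33^16 = (33^8)^2 ≡ 18^2 = 324 ≡ 8 (mod 79)

8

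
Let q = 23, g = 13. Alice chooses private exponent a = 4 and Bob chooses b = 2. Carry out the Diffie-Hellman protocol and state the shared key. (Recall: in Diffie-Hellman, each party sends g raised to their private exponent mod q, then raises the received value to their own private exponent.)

Bob sends B = g^b mod q = 13^2 mod 23.
13^1 ≡ 13 (mod 23)
13^2 = (13^1)^2 ≡ 13^2 = 169 ≡ 8 (mod 23)
So B = 8. Alice then computes K = B^a mod q = 8^4 mod 23.
8^1 ≡ 8 (mod 23)
8^2 = (8^1)^2 ≡ 8^2 = 64 ≡ 18 (mod 23)
8^4 = (8^2)^2 ≡ 18^2 = 324 ≡ 2 (mod 23)

2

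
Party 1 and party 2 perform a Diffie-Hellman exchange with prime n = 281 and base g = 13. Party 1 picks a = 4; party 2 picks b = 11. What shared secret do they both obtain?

265

Party 1 sends A = g^a mod n = 13^4 mod 281.
13^1 ≡ 13 (mod 281)
13^2 = (13^1)^2 ≡ 13^2 = 169 ≡ 169 (mod 281)
13^4 = (13^2)^2 ≡ 169^2 = 28561 ≡ 180 (mod 281)
So A = 180. Party 2 then computes K = A^b mod n = 180^11 mod 281.
180^1 ≡ 180 (mod 281)
180^2 = (180^1)^2 ≡ 180^2 = 32400 ≡ 85 (mod 281)
180^4 = (180^2)^2 ≡ 85^2 = 7225 ≡ 200 (mod 281)
180^8 = (180^4)^2 ≡ 200^2 = 40000 ≡ 98 (mod 281)
180^11 = 180^8 · 180^2 · 180^1 ≡ 98 · 85 · 180 ≡ 265 (mod 281).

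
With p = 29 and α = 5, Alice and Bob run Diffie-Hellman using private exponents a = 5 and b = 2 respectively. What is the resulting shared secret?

Alice sends A = α^a mod p = 5^5 mod 29.
5^1 ≡ 5 (mod 29)
5^2 = (5^1)^2 ≡ 5^2 = 25 ≡ 25 (mod 29)
5^4 = (5^2)^2 ≡ 25^2 = 625 ≡ 16 (mod 29)
5^5 = 5^4 · 5^1 ≡ 16 · 5 ≡ 22 (mod 29).
So A = 22. Bob then computes K = A^b mod p = 22^2 mod 29.
22^1 ≡ 22 (mod 29)
22^2 = (22^1)^2 ≡ 22^2 = 484 ≡ 20 (mod 29)

20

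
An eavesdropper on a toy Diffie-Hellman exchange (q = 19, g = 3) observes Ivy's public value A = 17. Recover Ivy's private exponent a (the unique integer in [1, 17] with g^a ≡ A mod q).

Try successive powers of 3 modulo 19:
3^1 ≡ 3
3^2 ≡ 9
3^3 ≡ 8
3^4 ≡ 5
3^5 ≡ 15
3^6 ≡ 7
3^7 ≡ 2
3^8 ≡ 6
3^9 ≡ 18
3^10 ≡ 16
3^11 ≡ 10
3^12 ≡ 11
3^13 ≡ 14
3^14 ≡ 4
3^15 ≡ 12
3^16 ≡ 17
Found: a = 16.

16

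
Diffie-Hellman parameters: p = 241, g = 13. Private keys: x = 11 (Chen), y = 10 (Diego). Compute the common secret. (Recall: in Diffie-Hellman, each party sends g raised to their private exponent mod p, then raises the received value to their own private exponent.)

128

Diego sends B = g^y mod p = 13^10 mod 241.
13^1 ≡ 13 (mod 241)
13^2 = (13^1)^2 ≡ 13^2 = 169 ≡ 169 (mod 241)
13^4 = (13^2)^2 ≡ 169^2 = 28561 ≡ 123 (mod 241)
13^8 = (13^4)^2 ≡ 123^2 = 15129 ≡ 187 (mod 241)
13^10 = 13^8 · 13^2 ≡ 187 · 169 ≡ 32 (mod 241).
So B = 32. Chen then computes K = B^x mod p = 32^11 mod 241.
32^1 ≡ 32 (mod 241)
32^2 = (32^1)^2 ≡ 32^2 = 1024 ≡ 60 (mod 241)
32^4 = (32^2)^2 ≡ 60^2 = 3600 ≡ 226 (mod 241)
32^8 = (32^4)^2 ≡ 226^2 = 51076 ≡ 225 (mod 241)
32^11 = 32^8 · 32^2 · 32^1 ≡ 225 · 60 · 32 ≡ 128 (mod 241).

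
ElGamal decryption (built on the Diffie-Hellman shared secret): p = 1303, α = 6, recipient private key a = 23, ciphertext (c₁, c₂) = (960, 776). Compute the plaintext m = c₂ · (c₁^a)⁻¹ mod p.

1002

Shared mask s = c₁^a mod p = 960^23 mod 1303.
960^1 ≡ 960 (mod 1303)
960^2 = (960^1)^2 ≡ 960^2 = 921600 ≡ 379 (mod 1303)
960^4 = (960^2)^2 ≡ 379^2 = 143641 ≡ 311 (mod 1303)
960^8 = (960^4)^2 ≡ 311^2 = 96721 ≡ 299 (mod 1303)
960^16 = (960^8)^2 ≡ 299^2 = 89401 ≡ 797 (mod 1303)
960^23 = 960^16 · 960^4 · 960^2 · 960^1 ≡ 797 · 311 · 379 · 960 ≡ 84 (mod 1303).
So s = 84; s⁻¹ ≡ 636 (mod 1303).
m = c₂ · s⁻¹ mod 1303 = 776 · 636 mod 1303 = 1002.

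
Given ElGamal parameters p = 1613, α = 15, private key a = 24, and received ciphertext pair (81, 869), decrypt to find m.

Shared mask s = c₁^a mod p = 81^24 mod 1613.
81^1 ≡ 81 (mod 1613)
81^2 = (81^1)^2 ≡ 81^2 = 6561 ≡ 109 (mod 1613)
81^4 = (81^2)^2 ≡ 109^2 = 11881 ≡ 590 (mod 1613)
81^8 = (81^4)^2 ≡ 590^2 = 348100 ≡ 1305 (mod 1613)
81^16 = (81^8)^2 ≡ 1305^2 = 1703025 ≡ 1310 (mod 1613)
81^24 = 81^16 · 81^8 ≡ 1310 · 1305 ≡ 1383 (mod 1613).
So s = 1383; s⁻¹ ≡ 540 (mod 1613).
m = c₂ · s⁻¹ mod 1613 = 869 · 540 mod 1613 = 1490.

1490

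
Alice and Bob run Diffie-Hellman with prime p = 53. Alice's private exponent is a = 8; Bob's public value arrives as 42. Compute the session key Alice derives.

10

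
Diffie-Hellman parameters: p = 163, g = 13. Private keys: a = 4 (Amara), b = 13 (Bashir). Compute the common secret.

Bashir sends B = g^b mod p = 13^13 mod 163.
13^1 ≡ 13 (mod 163)
13^2 = (13^1)^2 ≡ 13^2 = 169 ≡ 6 (mod 163)
13^4 = (13^2)^2 ≡ 6^2 = 36 ≡ 36 (mod 163)
13^8 = (13^4)^2 ≡ 36^2 = 1296 ≡ 155 (mod 163)
13^13 = 13^8 · 13^4 · 13^1 ≡ 155 · 36 · 13 ≡ 5 (mod 163).
So B = 5. Amara then computes K = B^a mod p = 5^4 mod 163.
5^1 ≡ 5 (mod 163)
5^2 = (5^1)^2 ≡ 5^2 = 25 ≡ 25 (mod 163)
5^4 = (5^2)^2 ≡ 25^2 = 625 ≡ 136 (mod 163)

136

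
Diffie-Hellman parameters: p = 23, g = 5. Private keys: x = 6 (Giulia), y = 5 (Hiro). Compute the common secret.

16

Hiro sends B = g^y mod p = 5^5 mod 23.
5^1 ≡ 5 (mod 23)
5^2 = (5^1)^2 ≡ 5^2 = 25 ≡ 2 (mod 23)
5^4 = (5^2)^2 ≡ 2^2 = 4 ≡ 4 (mod 23)
5^5 = 5^4 · 5^1 ≡ 4 · 5 ≡ 20 (mod 23).
So B = 20. Giulia then computes K = B^x mod p = 20^6 mod 23.
20^1 ≡ 20 (mod 23)
20^2 = (20^1)^2 ≡ 20^2 = 400 ≡ 9 (mod 23)
20^4 = (20^2)^2 ≡ 9^2 = 81 ≡ 12 (mod 23)
20^6 = 20^4 · 20^2 ≡ 12 · 9 ≡ 16 (mod 23).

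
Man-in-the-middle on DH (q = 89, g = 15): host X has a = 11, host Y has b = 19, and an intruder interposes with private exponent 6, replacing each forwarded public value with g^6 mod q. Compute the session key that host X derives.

Host X receives an intruder's public value M = 15^6 mod 89 instead of the honest one.
15^1 ≡ 15 (mod 89)
15^2 = (15^1)^2 ≡ 15^2 = 225 ≡ 47 (mod 89)
15^4 = (15^2)^2 ≡ 47^2 = 2209 ≡ 73 (mod 89)
15^6 = 15^4 · 15^2 ≡ 73 · 47 ≡ 49 (mod 89).
So M = 49. Host X computes K = M^11 mod 89.
49^1 ≡ 49 (mod 89)
49^2 = (49^1)^2 ≡ 49^2 = 2401 ≡ 87 (mod 89)
49^4 = (49^2)^2 ≡ 87^2 = 7569 ≡ 4 (mod 89)
49^8 = (49^4)^2 ≡ 4^2 = 16 ≡ 16 (mod 89)
49^11 = 49^8 · 49^2 · 49^1 ≡ 16 · 87 · 49 ≡ 34 (mod 89).

34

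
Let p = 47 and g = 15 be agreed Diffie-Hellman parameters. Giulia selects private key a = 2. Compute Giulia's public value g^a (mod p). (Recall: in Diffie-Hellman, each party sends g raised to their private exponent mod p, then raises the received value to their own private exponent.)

Public value = 15^2 (mod 47).
15^1 ≡ 15 (mod 47)
15^2 = (15^1)^2 ≡ 15^2 = 225 ≡ 37 (mod 47)

37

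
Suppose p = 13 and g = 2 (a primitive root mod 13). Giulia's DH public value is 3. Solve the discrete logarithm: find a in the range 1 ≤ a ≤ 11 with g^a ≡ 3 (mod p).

4

Try successive powers of 2 modulo 13:
2^1 ≡ 2
2^2 ≡ 4
2^3 ≡ 8
2^4 ≡ 3
Found: a = 4.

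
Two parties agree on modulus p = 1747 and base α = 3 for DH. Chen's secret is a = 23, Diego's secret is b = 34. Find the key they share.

447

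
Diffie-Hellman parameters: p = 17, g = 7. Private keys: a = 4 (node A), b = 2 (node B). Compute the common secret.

Node A sends A = g^a mod p = 7^4 mod 17.
7^1 ≡ 7 (mod 17)
7^2 = (7^1)^2 ≡ 7^2 = 49 ≡ 15 (mod 17)
7^4 = (7^2)^2 ≡ 15^2 = 225 ≡ 4 (mod 17)
So A = 4. Node B then computes K = A^b mod p = 4^2 mod 17.
4^1 ≡ 4 (mod 17)
4^2 = (4^1)^2 ≡ 4^2 = 16 ≡ 16 (mod 17)

16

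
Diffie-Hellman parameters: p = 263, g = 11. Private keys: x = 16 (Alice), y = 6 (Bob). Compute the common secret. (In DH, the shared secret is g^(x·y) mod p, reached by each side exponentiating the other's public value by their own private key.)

Alice sends A = g^x mod p = 11^16 mod 263.
11^1 ≡ 11 (mod 263)
11^2 = (11^1)^2 ≡ 11^2 = 121 ≡ 121 (mod 263)
11^4 = (11^2)^2 ≡ 121^2 = 14641 ≡ 176 (mod 263)
11^8 = (11^4)^2 ≡ 176^2 = 30976 ≡ 205 (mod 263)
11^16 = (11^8)^2 ≡ 205^2 = 42025 ≡ 208 (mod 263)
So A = 208. Bob then computes K = A^y mod p = 208^6 mod 263.
208^1 ≡ 208 (mod 263)
208^2 = (208^1)^2 ≡ 208^2 = 43264 ≡ 132 (mod 263)
208^4 = (208^2)^2 ≡ 132^2 = 17424 ≡ 66 (mod 263)
208^6 = 208^4 · 208^2 ≡ 66 · 132 ≡ 33 (mod 263).

33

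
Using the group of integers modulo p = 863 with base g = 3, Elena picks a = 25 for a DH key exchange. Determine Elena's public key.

819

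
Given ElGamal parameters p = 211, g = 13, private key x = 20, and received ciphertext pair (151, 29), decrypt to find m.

106

Shared mask s = c₁^x mod p = 151^20 mod 211.
151^1 ≡ 151 (mod 211)
151^2 = (151^1)^2 ≡ 151^2 = 22801 ≡ 13 (mod 211)
151^4 = (151^2)^2 ≡ 13^2 = 169 ≡ 169 (mod 211)
151^8 = (151^4)^2 ≡ 169^2 = 28561 ≡ 76 (mod 211)
151^16 = (151^8)^2 ≡ 76^2 = 5776 ≡ 79 (mod 211)
151^20 = 151^16 · 151^4 ≡ 79 · 169 ≡ 58 (mod 211).
So s = 58; s⁻¹ ≡ 171 (mod 211).
m = c₂ · s⁻¹ mod 211 = 29 · 171 mod 211 = 106.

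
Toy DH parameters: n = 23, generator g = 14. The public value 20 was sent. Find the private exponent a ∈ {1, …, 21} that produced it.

17

Try successive powers of 14 modulo 23:
14^1 ≡ 14
14^2 ≡ 12
14^3 ≡ 7
14^4 ≡ 6
14^5 ≡ 15
14^6 ≡ 3
14^7 ≡ 19
14^8 ≡ 13
14^9 ≡ 21
14^10 ≡ 18
14^11 ≡ 22
14^12 ≡ 9
14^13 ≡ 11
14^14 ≡ 16
14^15 ≡ 17
14^16 ≡ 8
14^17 ≡ 20
Found: a = 17.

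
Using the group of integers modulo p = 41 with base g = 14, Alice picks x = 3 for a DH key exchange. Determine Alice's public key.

Public value = 14^{3} \pmod{41}.
14^1 ≡ 14 (mod 41)
14^2 = (14^1)^2 ≡ 14^2 = 196 ≡ 32 (mod 41)
14^3 = 14^2 · 14^1 ≡ 32 · 14 ≡ 38 (mod 41).

38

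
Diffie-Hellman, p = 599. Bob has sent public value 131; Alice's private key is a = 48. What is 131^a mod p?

507

Shared key K = 131^48 mod 599.
131^1 ≡ 131 (mod 599)
131^2 = (131^1)^2 ≡ 131^2 = 17161 ≡ 389 (mod 599)
131^4 = (131^2)^2 ≡ 389^2 = 151321 ≡ 373 (mod 599)
131^8 = (131^4)^2 ≡ 373^2 = 139129 ≡ 161 (mod 599)
131^16 = (131^8)^2 ≡ 161^2 = 25921 ≡ 164 (mod 599)
131^32 = (131^16)^2 ≡ 164^2 = 26896 ≡ 540 (mod 599)
131^48 = 131^32 · 131^16 ≡ 540 · 164 ≡ 507 (mod 599).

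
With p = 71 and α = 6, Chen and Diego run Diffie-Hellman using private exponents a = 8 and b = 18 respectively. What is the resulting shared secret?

18

Diego sends B = α^b mod p = 6^18 mod 71.
6^1 ≡ 6 (mod 71)
6^2 = (6^1)^2 ≡ 6^2 = 36 ≡ 36 (mod 71)
6^4 = (6^2)^2 ≡ 36^2 = 1296 ≡ 18 (mod 71)
6^8 = (6^4)^2 ≡ 18^2 = 324 ≡ 40 (mod 71)
6^16 = (6^8)^2 ≡ 40^2 = 1600 ≡ 38 (mod 71)
6^18 = 6^16 · 6^2 ≡ 38 · 36 ≡ 19 (mod 71).
So B = 19. Chen then computes K = B^a mod p = 19^8 mod 71.
19^1 ≡ 19 (mod 71)
19^2 = (19^1)^2 ≡ 19^2 = 361 ≡ 6 (mod 71)
19^4 = (19^2)^2 ≡ 6^2 = 36 ≡ 36 (mod 71)
19^8 = (19^4)^2 ≡ 36^2 = 1296 ≡ 18 (mod 71)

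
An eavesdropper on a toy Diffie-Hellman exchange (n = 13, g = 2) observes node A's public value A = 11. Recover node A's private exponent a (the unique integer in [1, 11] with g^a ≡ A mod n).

7

Try successive powers of 2 modulo 13:
2^1 ≡ 2
2^2 ≡ 4
2^3 ≡ 8
2^4 ≡ 3
2^5 ≡ 6
2^6 ≡ 12
2^7 ≡ 11
Found: a = 7.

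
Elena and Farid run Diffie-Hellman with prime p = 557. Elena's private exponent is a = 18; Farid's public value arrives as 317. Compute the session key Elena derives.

Shared key K = 317^18 mod 557.
317^1 ≡ 317 (mod 557)
317^2 = (317^1)^2 ≡ 317^2 = 100489 ≡ 229 (mod 557)
317^4 = (317^2)^2 ≡ 229^2 = 52441 ≡ 83 (mod 557)
317^8 = (317^4)^2 ≡ 83^2 = 6889 ≡ 205 (mod 557)
317^16 = (317^8)^2 ≡ 205^2 = 42025 ≡ 250 (mod 557)
317^18 = 317^16 · 317^2 ≡ 250 · 229 ≡ 436 (mod 557).

436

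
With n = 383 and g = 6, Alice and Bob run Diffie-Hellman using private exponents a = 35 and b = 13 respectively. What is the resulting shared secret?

50

Bob sends B = g^b mod n = 6^13 mod 383.
6^1 ≡ 6 (mod 383)
6^2 = (6^1)^2 ≡ 6^2 = 36 ≡ 36 (mod 383)
6^4 = (6^2)^2 ≡ 36^2 = 1296 ≡ 147 (mod 383)
6^8 = (6^4)^2 ≡ 147^2 = 21609 ≡ 161 (mod 383)
6^13 = 6^8 · 6^4 · 6^1 ≡ 161 · 147 · 6 ≡ 292 (mod 383).
So B = 292. Alice then computes K = B^a mod n = 292^35 mod 383.
292^1 ≡ 292 (mod 383)
292^2 = (292^1)^2 ≡ 292^2 = 85264 ≡ 238 (mod 383)
292^4 = (292^2)^2 ≡ 238^2 = 56644 ≡ 343 (mod 383)
292^8 = (292^4)^2 ≡ 343^2 = 117649 ≡ 68 (mod 383)
292^16 = (292^8)^2 ≡ 68^2 = 4624 ≡ 28 (mod 383)
292^32 = (292^16)^2 ≡ 28^2 = 784 ≡ 18 (mod 383)
292^35 = 292^32 · 292^2 · 292^1 ≡ 18 · 238 · 292 ≡ 50 (mod 383).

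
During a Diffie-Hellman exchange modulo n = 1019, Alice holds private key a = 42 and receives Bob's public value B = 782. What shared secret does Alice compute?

980

Shared key K = 782^42 mod 1019.
782^1 ≡ 782 (mod 1019)
782^2 = (782^1)^2 ≡ 782^2 = 611524 ≡ 124 (mod 1019)
782^4 = (782^2)^2 ≡ 124^2 = 15376 ≡ 91 (mod 1019)
782^8 = (782^4)^2 ≡ 91^2 = 8281 ≡ 129 (mod 1019)
782^16 = (782^8)^2 ≡ 129^2 = 16641 ≡ 337 (mod 1019)
782^32 = (782^16)^2 ≡ 337^2 = 113569 ≡ 460 (mod 1019)
782^42 = 782^32 · 782^8 · 782^2 ≡ 460 · 129 · 124 ≡ 980 (mod 1019).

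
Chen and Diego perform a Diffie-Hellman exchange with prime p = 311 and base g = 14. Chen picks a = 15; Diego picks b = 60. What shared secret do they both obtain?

225

Diego sends B = g^b mod p = 14^60 mod 311.
14^1 ≡ 14 (mod 311)
14^2 = (14^1)^2 ≡ 14^2 = 196 ≡ 196 (mod 311)
14^4 = (14^2)^2 ≡ 196^2 = 38416 ≡ 163 (mod 311)
14^8 = (14^4)^2 ≡ 163^2 = 26569 ≡ 134 (mod 311)
14^16 = (14^8)^2 ≡ 134^2 = 17956 ≡ 229 (mod 311)
14^32 = (14^16)^2 ≡ 229^2 = 52441 ≡ 193 (mod 311)
14^60 = 14^32 · 14^16 · 14^8 · 14^4 ≡ 193 · 229 · 134 · 163 ≡ 32 (mod 311).
So B = 32. Chen then computes K = B^a mod p = 32^15 mod 311.
32^1 ≡ 32 (mod 311)
32^2 = (32^1)^2 ≡ 32^2 = 1024 ≡ 91 (mod 311)
32^4 = (32^2)^2 ≡ 91^2 = 8281 ≡ 195 (mod 311)
32^8 = (32^4)^2 ≡ 195^2 = 38025 ≡ 83 (mod 311)
32^15 = 32^8 · 32^4 · 32^2 · 32^1 ≡ 83 · 195 · 91 · 32 ≡ 225 (mod 311).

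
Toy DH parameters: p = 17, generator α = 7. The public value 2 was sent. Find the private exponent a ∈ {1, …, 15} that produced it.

10

Try successive powers of 7 modulo 17:
7^1 ≡ 7
7^2 ≡ 15
7^3 ≡ 3
7^4 ≡ 4
7^5 ≡ 11
7^6 ≡ 9
7^7 ≡ 12
7^8 ≡ 16
7^9 ≡ 10
7^10 ≡ 2
Found: a = 10.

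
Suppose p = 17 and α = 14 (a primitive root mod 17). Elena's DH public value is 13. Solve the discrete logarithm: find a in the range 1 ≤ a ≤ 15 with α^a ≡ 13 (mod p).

4

Try successive powers of 14 modulo 17:
14^1 ≡ 14
14^2 ≡ 9
14^3 ≡ 7
14^4 ≡ 13
Found: a = 4.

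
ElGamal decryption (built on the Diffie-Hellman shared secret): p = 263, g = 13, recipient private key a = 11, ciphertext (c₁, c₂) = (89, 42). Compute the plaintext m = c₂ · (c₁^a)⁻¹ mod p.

110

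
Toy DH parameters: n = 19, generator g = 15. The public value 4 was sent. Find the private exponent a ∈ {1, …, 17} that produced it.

Try successive powers of 15 modulo 19:
15^1 ≡ 15
15^2 ≡ 16
15^3 ≡ 12
15^4 ≡ 9
15^5 ≡ 2
15^6 ≡ 11
15^7 ≡ 13
15^8 ≡ 5
15^9 ≡ 18
15^10 ≡ 4
Found: a = 10.

10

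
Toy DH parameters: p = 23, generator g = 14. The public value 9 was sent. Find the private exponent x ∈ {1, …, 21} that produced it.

Try successive powers of 14 modulo 23:
14^1 ≡ 14
14^2 ≡ 12
14^3 ≡ 7
14^4 ≡ 6
14^5 ≡ 15
14^6 ≡ 3
14^7 ≡ 19
14^8 ≡ 13
14^9 ≡ 21
14^10 ≡ 18
14^11 ≡ 22
14^12 ≡ 9
Found: x = 12.

12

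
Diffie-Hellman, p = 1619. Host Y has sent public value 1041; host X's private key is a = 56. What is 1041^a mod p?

515

Shared key K = 1041^56 mod 1619.
1041^1 ≡ 1041 (mod 1619)
1041^2 = (1041^1)^2 ≡ 1041^2 = 1083681 ≡ 570 (mod 1619)
1041^4 = (1041^2)^2 ≡ 570^2 = 324900 ≡ 1100 (mod 1619)
1041^8 = (1041^4)^2 ≡ 1100^2 = 1210000 ≡ 607 (mod 1619)
1041^16 = (1041^8)^2 ≡ 607^2 = 368449 ≡ 936 (mod 1619)
1041^32 = (1041^16)^2 ≡ 936^2 = 876096 ≡ 217 (mod 1619)
1041^56 = 1041^32 · 1041^16 · 1041^8 ≡ 217 · 936 · 607 ≡ 515 (mod 1619).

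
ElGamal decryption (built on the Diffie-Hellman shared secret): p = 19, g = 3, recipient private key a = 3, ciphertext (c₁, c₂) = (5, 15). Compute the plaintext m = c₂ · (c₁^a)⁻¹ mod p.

10

Shared mask s = c₁^a mod p = 5^3 mod 19.
5^1 ≡ 5 (mod 19)
5^2 = (5^1)^2 ≡ 5^2 = 25 ≡ 6 (mod 19)
5^3 = 5^2 · 5^1 ≡ 6 · 5 ≡ 11 (mod 19).
So s = 11; s⁻¹ ≡ 7 (mod 19).
m = c₂ · s⁻¹ mod 19 = 15 · 7 mod 19 = 10.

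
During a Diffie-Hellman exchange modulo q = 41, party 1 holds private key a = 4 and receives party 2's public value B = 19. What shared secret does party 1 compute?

23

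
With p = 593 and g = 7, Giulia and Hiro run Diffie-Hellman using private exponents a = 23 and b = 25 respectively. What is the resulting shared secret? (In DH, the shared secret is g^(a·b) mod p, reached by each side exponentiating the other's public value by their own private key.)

Giulia sends A = g^a mod p = 7^23 mod 593.
7^1 ≡ 7 (mod 593)
7^2 = (7^1)^2 ≡ 7^2 = 49 ≡ 49 (mod 593)
7^4 = (7^2)^2 ≡ 49^2 = 2401 ≡ 29 (mod 593)
7^8 = (7^4)^2 ≡ 29^2 = 841 ≡ 248 (mod 593)
7^16 = (7^8)^2 ≡ 248^2 = 61504 ≡ 425 (mod 593)
7^23 = 7^16 · 7^4 · 7^2 · 7^1 ≡ 425 · 29 · 49 · 7 ≡ 571 (mod 593).
So A = 571. Hiro then computes K = A^b mod p = 571^25 mod 593.
571^1 ≡ 571 (mod 593)
571^2 = (571^1)^2 ≡ 571^2 = 326041 ≡ 484 (mod 593)
571^4 = (571^2)^2 ≡ 484^2 = 234256 ≡ 21 (mod 593)
571^8 = (571^4)^2 ≡ 21^2 = 441 ≡ 441 (mod 593)
571^16 = (571^8)^2 ≡ 441^2 = 194481 ≡ 570 (mod 593)
571^25 = 571^16 · 571^8 · 571^1 ≡ 570 · 441 · 571 ≡ 178 (mod 593).

178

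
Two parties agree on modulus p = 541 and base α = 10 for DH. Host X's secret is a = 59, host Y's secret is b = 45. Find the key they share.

Host Y sends B = α^b mod p = 10^45 mod 541.
10^1 ≡ 10 (mod 541)
10^2 = (10^1)^2 ≡ 10^2 = 100 ≡ 100 (mod 541)
10^4 = (10^2)^2 ≡ 100^2 = 10000 ≡ 262 (mod 541)
10^8 = (10^4)^2 ≡ 262^2 = 68644 ≡ 478 (mod 541)
10^16 = (10^8)^2 ≡ 478^2 = 228484 ≡ 182 (mod 541)
10^32 = (10^16)^2 ≡ 182^2 = 33124 ≡ 123 (mod 541)
10^45 = 10^32 · 10^8 · 10^4 · 10^1 ≡ 123 · 478 · 262 · 10 ≡ 268 (mod 541).
So B = 268. Host X then computes K = B^a mod p = 268^59 mod 541.
268^1 ≡ 268 (mod 541)
268^2 = (268^1)^2 ≡ 268^2 = 71824 ≡ 412 (mod 541)
268^4 = (268^2)^2 ≡ 412^2 = 169744 ≡ 411 (mod 541)
268^8 = (268^4)^2 ≡ 411^2 = 168921 ≡ 129 (mod 541)
268^16 = (268^8)^2 ≡ 129^2 = 16641 ≡ 411 (mod 541)
268^32 = (268^16)^2 ≡ 411^2 = 168921 ≡ 129 (mod 541)
268^59 = 268^32 · 268^16 · 268^8 · 268^2 · 268^1 ≡ 129 · 411 · 129 · 412 · 268 ≡ 216 (mod 541).

216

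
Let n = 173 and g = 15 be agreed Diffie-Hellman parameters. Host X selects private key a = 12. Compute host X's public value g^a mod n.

Public value = 15^12 mod 173.
15^1 ≡ 15 (mod 173)
15^2 = (15^1)^2 ≡ 15^2 = 225 ≡ 52 (mod 173)
15^4 = (15^2)^2 ≡ 52^2 = 2704 ≡ 109 (mod 173)
15^8 = (15^4)^2 ≡ 109^2 = 11881 ≡ 117 (mod 173)
15^12 = 15^8 · 15^4 ≡ 117 · 109 ≡ 124 (mod 173).

124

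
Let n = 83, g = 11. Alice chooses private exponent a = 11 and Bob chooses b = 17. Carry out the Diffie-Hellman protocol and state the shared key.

23

Alice sends A = g^a mod n = 11^11 mod 83.
11^1 ≡ 11 (mod 83)
11^2 = (11^1)^2 ≡ 11^2 = 121 ≡ 38 (mod 83)
11^4 = (11^2)^2 ≡ 38^2 = 1444 ≡ 33 (mod 83)
11^8 = (11^4)^2 ≡ 33^2 = 1089 ≡ 10 (mod 83)
11^11 = 11^8 · 11^2 · 11^1 ≡ 10 · 38 · 11 ≡ 30 (mod 83).
So A = 30. Bob then computes K = A^b mod n = 30^17 mod 83.
30^1 ≡ 30 (mod 83)
30^2 = (30^1)^2 ≡ 30^2 = 900 ≡ 70 (mod 83)
30^4 = (30^2)^2 ≡ 70^2 = 4900 ≡ 3 (mod 83)
30^8 = (30^4)^2 ≡ 3^2 = 9 ≡ 9 (mod 83)
30^16 = (30^8)^2 ≡ 9^2 = 81 ≡ 81 (mod 83)
30^17 = 30^16 · 30^1 ≡ 81 · 30 ≡ 23 (mod 83).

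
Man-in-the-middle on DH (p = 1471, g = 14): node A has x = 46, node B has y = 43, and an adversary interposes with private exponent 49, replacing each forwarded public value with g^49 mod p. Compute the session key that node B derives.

Node B receives an adversary's public value M = 14^49 mod 1471 instead of the honest one.
14^1 ≡ 14 (mod 1471)
14^2 = (14^1)^2 ≡ 14^2 = 196 ≡ 196 (mod 1471)
14^4 = (14^2)^2 ≡ 196^2 = 38416 ≡ 170 (mod 1471)
14^8 = (14^4)^2 ≡ 170^2 = 28900 ≡ 951 (mod 1471)
14^16 = (14^8)^2 ≡ 951^2 = 904401 ≡ 1207 (mod 1471)
14^32 = (14^16)^2 ≡ 1207^2 = 1456849 ≡ 559 (mod 1471)
14^49 = 14^32 · 14^16 · 14^1 ≡ 559 · 1207 · 14 ≡ 691 (mod 1471).
So M = 691. Node B computes K = M^43 mod 1471.
691^1 ≡ 691 (mod 1471)
691^2 = (691^1)^2 ≡ 691^2 = 477481 ≡ 877 (mod 1471)
691^4 = (691^2)^2 ≡ 877^2 = 769129 ≡ 1267 (mod 1471)
691^8 = (691^4)^2 ≡ 1267^2 = 1605289 ≡ 428 (mod 1471)
691^16 = (691^8)^2 ≡ 428^2 = 183184 ≡ 780 (mod 1471)
691^32 = (691^16)^2 ≡ 780^2 = 608400 ≡ 877 (mod 1471)
691^43 = 691^32 · 691^8 · 691^2 · 691^1 ≡ 877 · 428 · 877 · 691 ≡ 473 (mod 1471).

473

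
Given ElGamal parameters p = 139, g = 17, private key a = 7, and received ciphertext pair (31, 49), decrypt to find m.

83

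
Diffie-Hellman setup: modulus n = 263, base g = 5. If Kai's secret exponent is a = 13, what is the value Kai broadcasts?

197

Public value = 5^13 (mod 263).
5^1 ≡ 5 (mod 263)
5^2 = (5^1)^2 ≡ 5^2 = 25 ≡ 25 (mod 263)
5^4 = (5^2)^2 ≡ 25^2 = 625 ≡ 99 (mod 263)
5^8 = (5^4)^2 ≡ 99^2 = 9801 ≡ 70 (mod 263)
5^13 = 5^8 · 5^4 · 5^1 ≡ 70 · 99 · 5 ≡ 197 (mod 263).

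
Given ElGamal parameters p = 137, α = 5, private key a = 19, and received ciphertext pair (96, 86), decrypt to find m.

101

Shared mask s = c₁^a mod p = 96^19 mod 137.
96^1 ≡ 96 (mod 137)
96^2 = (96^1)^2 ≡ 96^2 = 9216 ≡ 37 (mod 137)
96^4 = (96^2)^2 ≡ 37^2 = 1369 ≡ 136 (mod 137)
96^8 = (96^4)^2 ≡ 136^2 = 18496 ≡ 1 (mod 137)
96^16 = (96^8)^2 ≡ 1^2 = 1 ≡ 1 (mod 137)
96^19 = 96^16 · 96^2 · 96^1 ≡ 1 · 37 · 96 ≡ 127 (mod 137).
So s = 127; s⁻¹ ≡ 41 (mod 137).
m = c₂ · s⁻¹ mod 137 = 86 · 41 mod 137 = 101.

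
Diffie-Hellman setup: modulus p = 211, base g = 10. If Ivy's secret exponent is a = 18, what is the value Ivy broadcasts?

55

Public value = 10^18 mod 211.
10^1 ≡ 10 (mod 211)
10^2 = (10^1)^2 ≡ 10^2 = 100 ≡ 100 (mod 211)
10^4 = (10^2)^2 ≡ 100^2 = 10000 ≡ 83 (mod 211)
10^8 = (10^4)^2 ≡ 83^2 = 6889 ≡ 137 (mod 211)
10^16 = (10^8)^2 ≡ 137^2 = 18769 ≡ 201 (mod 211)
10^18 = 10^16 · 10^2 ≡ 201 · 100 ≡ 55 (mod 211).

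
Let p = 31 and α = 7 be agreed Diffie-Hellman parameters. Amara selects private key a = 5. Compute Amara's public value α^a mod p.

5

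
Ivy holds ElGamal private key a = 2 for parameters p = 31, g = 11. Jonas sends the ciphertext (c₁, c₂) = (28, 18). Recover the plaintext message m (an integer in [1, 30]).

Shared mask s = c₁^a mod p = 28^2 mod 31.
28^1 ≡ 28 (mod 31)
28^2 = (28^1)^2 ≡ 28^2 = 784 ≡ 9 (mod 31)
So s = 9; s⁻¹ ≡ 7 (mod 31).
m = c₂ · s⁻¹ mod 31 = 18 · 7 mod 31 = 2.

2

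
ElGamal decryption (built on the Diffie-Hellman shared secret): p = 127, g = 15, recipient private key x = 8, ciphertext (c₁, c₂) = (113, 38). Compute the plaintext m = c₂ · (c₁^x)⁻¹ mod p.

31

Shared mask s = c₁^x mod p = 113^8 mod 127.
113^1 ≡ 113 (mod 127)
113^2 = (113^1)^2 ≡ 113^2 = 12769 ≡ 69 (mod 127)
113^4 = (113^2)^2 ≡ 69^2 = 4761 ≡ 62 (mod 127)
113^8 = (113^4)^2 ≡ 62^2 = 3844 ≡ 34 (mod 127)
So s = 34; s⁻¹ ≡ 71 (mod 127).
m = c₂ · s⁻¹ mod 127 = 38 · 71 mod 127 = 31.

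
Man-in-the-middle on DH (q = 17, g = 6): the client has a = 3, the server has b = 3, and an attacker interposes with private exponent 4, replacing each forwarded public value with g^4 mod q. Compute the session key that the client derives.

The client receives an attacker's public value M = 6^4 mod 17 instead of the honest one.
6^1 ≡ 6 (mod 17)
6^2 = (6^1)^2 ≡ 6^2 = 36 ≡ 2 (mod 17)
6^4 = (6^2)^2 ≡ 2^2 = 4 ≡ 4 (mod 17)
So M = 4. The client computes K = M^3 mod 17.
4^1 ≡ 4 (mod 17)
4^2 = (4^1)^2 ≡ 4^2 = 16 ≡ 16 (mod 17)
4^3 = 4^2 · 4^1 ≡ 16 · 4 ≡ 13 (mod 17).

13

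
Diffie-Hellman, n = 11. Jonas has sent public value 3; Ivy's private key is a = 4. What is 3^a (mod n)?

4

Shared key K = 3^4 mod 11.
3^1 ≡ 3 (mod 11)
3^2 = (3^1)^2 ≡ 3^2 = 9 ≡ 9 (mod 11)
3^4 = (3^2)^2 ≡ 9^2 = 81 ≡ 4 (mod 11)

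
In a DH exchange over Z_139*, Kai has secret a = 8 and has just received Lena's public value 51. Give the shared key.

37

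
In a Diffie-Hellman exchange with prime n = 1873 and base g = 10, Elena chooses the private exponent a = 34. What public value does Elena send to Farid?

Public value = 10^34 (mod 1873).
10^1 ≡ 10 (mod 1873)
10^2 = (10^1)^2 ≡ 10^2 = 100 ≡ 100 (mod 1873)
10^4 = (10^2)^2 ≡ 100^2 = 10000 ≡ 635 (mod 1873)
10^8 = (10^4)^2 ≡ 635^2 = 403225 ≡ 530 (mod 1873)
10^16 = (10^8)^2 ≡ 530^2 = 280900 ≡ 1823 (mod 1873)
10^32 = (10^16)^2 ≡ 1823^2 = 3323329 ≡ 627 (mod 1873)
10^34 = 10^32 · 10^2 ≡ 627 · 100 ≡ 891 (mod 1873).

891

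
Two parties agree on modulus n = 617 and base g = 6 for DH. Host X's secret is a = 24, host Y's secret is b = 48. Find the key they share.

555

Host X sends A = g^a mod n = 6^24 mod 617.
6^1 ≡ 6 (mod 617)
6^2 = (6^1)^2 ≡ 6^2 = 36 ≡ 36 (mod 617)
6^4 = (6^2)^2 ≡ 36^2 = 1296 ≡ 62 (mod 617)
6^8 = (6^4)^2 ≡ 62^2 = 3844 ≡ 142 (mod 617)
6^16 = (6^8)^2 ≡ 142^2 = 20164 ≡ 420 (mod 617)
6^24 = 6^16 · 6^8 ≡ 420 · 142 ≡ 408 (mod 617).
So A = 408. Host Y then computes K = A^b mod n = 408^48 mod 617.
408^1 ≡ 408 (mod 617)
408^2 = (408^1)^2 ≡ 408^2 = 166464 ≡ 491 (mod 617)
408^4 = (408^2)^2 ≡ 491^2 = 241081 ≡ 451 (mod 617)
408^8 = (408^4)^2 ≡ 451^2 = 203401 ≡ 408 (mod 617)
408^16 = (408^8)^2 ≡ 408^2 = 166464 ≡ 491 (mod 617)
408^32 = (408^16)^2 ≡ 491^2 = 241081 ≡ 451 (mod 617)
408^48 = 408^32 · 408^16 ≡ 451 · 491 ≡ 555 (mod 617).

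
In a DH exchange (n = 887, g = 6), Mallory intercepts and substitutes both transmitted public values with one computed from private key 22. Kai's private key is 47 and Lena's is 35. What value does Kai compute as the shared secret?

Kai receives Mallory's public value M = 6^22 mod 887 instead of the honest one.
6^1 ≡ 6 (mod 887)
6^2 = (6^1)^2 ≡ 6^2 = 36 ≡ 36 (mod 887)
6^4 = (6^2)^2 ≡ 36^2 = 1296 ≡ 409 (mod 887)
6^8 = (6^4)^2 ≡ 409^2 = 167281 ≡ 525 (mod 887)
6^16 = (6^8)^2 ≡ 525^2 = 275625 ≡ 655 (mod 887)
6^22 = 6^16 · 6^4 · 6^2 ≡ 655 · 409 · 36 ≡ 756 (mod 887).
So M = 756. Kai computes K = M^47 mod 887.
756^1 ≡ 756 (mod 887)
756^2 = (756^1)^2 ≡ 756^2 = 571536 ≡ 308 (mod 887)
756^4 = (756^2)^2 ≡ 308^2 = 94864 ≡ 842 (mod 887)
756^8 = (756^4)^2 ≡ 842^2 = 708964 ≡ 251 (mod 887)
756^16 = (756^8)^2 ≡ 251^2 = 63001 ≡ 24 (mod 887)
756^32 = (756^16)^2 ≡ 24^2 = 576 ≡ 576 (mod 887)
756^47 = 756^32 · 756^8 · 756^4 · 756^2 · 756^1 ≡ 576 · 251 · 842 · 308 · 756 ≡ 145 (mod 887).

145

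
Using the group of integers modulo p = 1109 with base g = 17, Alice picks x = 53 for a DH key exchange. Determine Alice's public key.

Public value = 17^53 mod 1109.
17^1 ≡ 17 (mod 1109)
17^2 = (17^1)^2 ≡ 17^2 = 289 ≡ 289 (mod 1109)
17^4 = (17^2)^2 ≡ 289^2 = 83521 ≡ 346 (mod 1109)
17^8 = (17^4)^2 ≡ 346^2 = 119716 ≡ 1053 (mod 1109)
17^16 = (17^8)^2 ≡ 1053^2 = 1108809 ≡ 918 (mod 1109)
17^32 = (17^16)^2 ≡ 918^2 = 842724 ≡ 993 (mod 1109)
17^53 = 17^32 · 17^16 · 17^4 · 17^1 ≡ 993 · 918 · 346 · 17 ≡ 784 (mod 1109).

784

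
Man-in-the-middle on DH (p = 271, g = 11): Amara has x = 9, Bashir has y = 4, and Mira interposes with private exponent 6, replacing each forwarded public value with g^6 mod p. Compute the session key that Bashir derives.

Bashir receives Mira's public value M = 11^6 mod 271 instead of the honest one.
11^1 ≡ 11 (mod 271)
11^2 = (11^1)^2 ≡ 11^2 = 121 ≡ 121 (mod 271)
11^4 = (11^2)^2 ≡ 121^2 = 14641 ≡ 7 (mod 271)
11^6 = 11^4 · 11^2 ≡ 7 · 121 ≡ 34 (mod 271).
So M = 34. Bashir computes K = M^4 mod 271.
34^1 ≡ 34 (mod 271)
34^2 = (34^1)^2 ≡ 34^2 = 1156 ≡ 72 (mod 271)
34^4 = (34^2)^2 ≡ 72^2 = 5184 ≡ 35 (mod 271)

35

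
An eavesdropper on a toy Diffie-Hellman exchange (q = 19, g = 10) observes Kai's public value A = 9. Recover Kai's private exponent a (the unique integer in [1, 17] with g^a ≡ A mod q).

Try successive powers of 10 modulo 19:
10^1 ≡ 10
10^2 ≡ 5
10^3 ≡ 12
10^4 ≡ 6
10^5 ≡ 3
10^6 ≡ 11
10^7 ≡ 15
10^8 ≡ 17
10^9 ≡ 18
10^10 ≡ 9
Found: a = 10.

10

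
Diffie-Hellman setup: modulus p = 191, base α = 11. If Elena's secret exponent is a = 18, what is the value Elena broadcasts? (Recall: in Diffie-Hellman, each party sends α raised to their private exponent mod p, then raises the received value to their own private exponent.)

52

Public value = 11^18 mod 191.
11^1 ≡ 11 (mod 191)
11^2 = (11^1)^2 ≡ 11^2 = 121 ≡ 121 (mod 191)
11^4 = (11^2)^2 ≡ 121^2 = 14641 ≡ 125 (mod 191)
11^8 = (11^4)^2 ≡ 125^2 = 15625 ≡ 154 (mod 191)
11^16 = (11^8)^2 ≡ 154^2 = 23716 ≡ 32 (mod 191)
11^18 = 11^16 · 11^2 ≡ 32 · 121 ≡ 52 (mod 191).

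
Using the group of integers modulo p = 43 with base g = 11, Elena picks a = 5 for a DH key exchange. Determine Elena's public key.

16

Public value = 11^5 mod 43.
11^1 ≡ 11 (mod 43)
11^2 = (11^1)^2 ≡ 11^2 = 121 ≡ 35 (mod 43)
11^4 = (11^2)^2 ≡ 35^2 = 1225 ≡ 21 (mod 43)
11^5 = 11^4 · 11^1 ≡ 21 · 11 ≡ 16 (mod 43).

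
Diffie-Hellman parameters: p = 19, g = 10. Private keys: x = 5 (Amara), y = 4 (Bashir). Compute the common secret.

Amara sends A = g^x mod p = 10^5 mod 19.
10^1 ≡ 10 (mod 19)
10^2 = (10^1)^2 ≡ 10^2 = 100 ≡ 5 (mod 19)
10^4 = (10^2)^2 ≡ 5^2 = 25 ≡ 6 (mod 19)
10^5 = 10^4 · 10^1 ≡ 6 · 10 ≡ 3 (mod 19).
So A = 3. Bashir then computes K = A^y mod p = 3^4 mod 19.
3^1 ≡ 3 (mod 19)
3^2 = (3^1)^2 ≡ 3^2 = 9 ≡ 9 (mod 19)
3^4 = (3^2)^2 ≡ 9^2 = 81 ≡ 5 (mod 19)

5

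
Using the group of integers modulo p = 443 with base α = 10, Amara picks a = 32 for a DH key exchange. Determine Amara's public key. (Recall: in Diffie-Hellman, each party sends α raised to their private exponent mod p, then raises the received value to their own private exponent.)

374

Public value = 10^32 mod 443.
10^1 ≡ 10 (mod 443)
10^2 = (10^1)^2 ≡ 10^2 = 100 ≡ 100 (mod 443)
10^4 = (10^2)^2 ≡ 100^2 = 10000 ≡ 254 (mod 443)
10^8 = (10^4)^2 ≡ 254^2 = 64516 ≡ 281 (mod 443)
10^16 = (10^8)^2 ≡ 281^2 = 78961 ≡ 107 (mod 443)
10^32 = (10^16)^2 ≡ 107^2 = 11449 ≡ 374 (mod 443)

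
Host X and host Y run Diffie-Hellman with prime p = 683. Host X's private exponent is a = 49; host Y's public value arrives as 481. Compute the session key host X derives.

303

Shared key K = 481^49 mod 683.
481^1 ≡ 481 (mod 683)
481^2 = (481^1)^2 ≡ 481^2 = 231361 ≡ 507 (mod 683)
481^4 = (481^2)^2 ≡ 507^2 = 257049 ≡ 241 (mod 683)
481^8 = (481^4)^2 ≡ 241^2 = 58081 ≡ 26 (mod 683)
481^16 = (481^8)^2 ≡ 26^2 = 676 ≡ 676 (mod 683)
481^32 = (481^16)^2 ≡ 676^2 = 456976 ≡ 49 (mod 683)
481^49 = 481^32 · 481^16 · 481^1 ≡ 49 · 676 · 481 ≡ 303 (mod 683).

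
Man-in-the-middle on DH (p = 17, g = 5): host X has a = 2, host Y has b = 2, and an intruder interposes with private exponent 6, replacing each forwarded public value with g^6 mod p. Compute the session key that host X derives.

Host X receives an intruder's public value M = 5^6 mod 17 instead of the honest one.
5^1 ≡ 5 (mod 17)
5^2 = (5^1)^2 ≡ 5^2 = 25 ≡ 8 (mod 17)
5^4 = (5^2)^2 ≡ 8^2 = 64 ≡ 13 (mod 17)
5^6 = 5^4 · 5^2 ≡ 13 · 8 ≡ 2 (mod 17).
So M = 2. Host X computes K = M^2 mod 17.
2^1 ≡ 2 (mod 17)
2^2 = (2^1)^2 ≡ 2^2 = 4 ≡ 4 (mod 17)

4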